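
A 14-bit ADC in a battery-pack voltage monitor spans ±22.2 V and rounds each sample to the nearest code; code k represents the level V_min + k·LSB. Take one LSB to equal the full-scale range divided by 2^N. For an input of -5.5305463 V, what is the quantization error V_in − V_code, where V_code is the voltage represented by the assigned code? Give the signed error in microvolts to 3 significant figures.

+484 µV

Range = 22.2 − (-22.2) = 44.4 V. LSB = 44.4 V / 2^14 ≈ 2.710 mV.
Position in LSBs: (-5.5305463 − (-22.2)) × 16384/44.4 = 6151.1786; rounding gives k = 6151.
Reconstructed level: -22.2 + 6151 × 44.4/16384 V = -5.5310302734 V.
Error = V_in − V_code = -5.5305463 − (-5.5310302734) = +484 µV.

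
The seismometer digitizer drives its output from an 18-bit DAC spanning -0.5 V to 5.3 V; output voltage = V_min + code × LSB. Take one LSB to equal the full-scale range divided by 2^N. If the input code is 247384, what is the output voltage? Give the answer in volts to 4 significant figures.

Range = 5.3 − (-0.5) = 5.8 V. LSB = 5.8 V / 2^18.
V_out = -0.5 + 247384 × (5.8/262144) V
      = -0.5 V + 5.47343 V = 4.97343 V.

4.973 V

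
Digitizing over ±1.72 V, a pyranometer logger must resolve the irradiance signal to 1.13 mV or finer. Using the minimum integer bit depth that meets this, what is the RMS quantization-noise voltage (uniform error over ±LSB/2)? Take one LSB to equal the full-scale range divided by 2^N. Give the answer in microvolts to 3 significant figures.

Full-scale range = 1.72 V − (-1.72 V) = 3.44 V.
Levels needed ≥ 3.44/1.13 mV = 3044. 2^12 = 4096 suffices, so N_min = 12.
One LSB is 3.44 V / 4096 = 0.83984 mV.
V_rms = LSB/√12 = 242 µV.

242 µV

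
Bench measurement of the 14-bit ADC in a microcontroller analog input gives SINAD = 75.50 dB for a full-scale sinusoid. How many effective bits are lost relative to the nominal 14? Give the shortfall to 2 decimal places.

Effective bits = (75.50 − 1.76)/6.02 = 12.2492.
14 − 12.2492 = 1.75 bits below nominal.

1.75 bits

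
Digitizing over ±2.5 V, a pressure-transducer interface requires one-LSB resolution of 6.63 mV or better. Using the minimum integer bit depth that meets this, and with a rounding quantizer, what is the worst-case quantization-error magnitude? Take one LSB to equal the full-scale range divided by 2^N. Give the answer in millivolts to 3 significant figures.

Span: 2.5 V − (-2.5 V) = 5 V.
Levels needed ≥ 5/6.63 mV = 754.1. 2^10 = 1024 suffices, so N_min = 10.
Step size = 5/1024 V = 4.8828 mV.
Max error for round-to-nearest is LSB/2 = 2.44 mV.

2.44 mV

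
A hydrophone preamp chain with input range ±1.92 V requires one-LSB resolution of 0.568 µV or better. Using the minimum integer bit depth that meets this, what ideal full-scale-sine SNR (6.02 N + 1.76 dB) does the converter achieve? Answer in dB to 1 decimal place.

The full-scale span is 1.92 − (-1.92) = 3.84 V.
Required number of levels: 3.84/0.568 µV = 6.7606e6; smallest N with 2^N ≥ that is 23.
Ideal SNR at N = 23: 6.02·23 + 1.76 = 140.2 dB.

140.2 dB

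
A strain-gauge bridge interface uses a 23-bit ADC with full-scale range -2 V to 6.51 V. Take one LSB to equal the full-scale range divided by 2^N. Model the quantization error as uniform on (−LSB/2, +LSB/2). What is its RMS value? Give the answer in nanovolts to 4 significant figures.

292.9 nV

Full-scale range = 6.51 V − (-2 V) = 8.51 V.
One LSB is 8.51 V / 8388608 = 1.01447 µV.
V_rms = LSB/√12 = 1.01447 µV / √12 = 292.9 nV.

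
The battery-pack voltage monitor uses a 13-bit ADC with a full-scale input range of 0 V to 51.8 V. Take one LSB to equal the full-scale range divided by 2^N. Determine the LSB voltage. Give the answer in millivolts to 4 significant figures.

6.323 mV

V_FS = 51.8 V.
Number of codes = 2^13 = 8192.
Step size = 51.8/8192 V = 6.323 mV.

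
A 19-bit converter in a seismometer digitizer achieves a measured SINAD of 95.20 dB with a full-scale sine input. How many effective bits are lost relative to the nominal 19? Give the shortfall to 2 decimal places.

N_eff = (95.20 − 1.76)/6.02 = 15.5216 bits.
19 − 15.5216 = 3.48 bits below nominal.

3.48 bits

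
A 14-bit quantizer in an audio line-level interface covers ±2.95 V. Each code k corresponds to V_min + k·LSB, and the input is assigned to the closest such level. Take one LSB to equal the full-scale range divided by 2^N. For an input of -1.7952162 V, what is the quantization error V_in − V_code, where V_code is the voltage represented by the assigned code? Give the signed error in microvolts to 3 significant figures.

Full-scale range = 2.95 V − (-2.95 V) = 5.9 V. LSB = 5.9 V / 2^14 ≈ 360.1 µV.
(V_in − V_min)/LSB = (-1.7952162 − (-2.95)) × 16384/5.9 = 3206.7759 → nearest code k = 3207.
V_code = V_min + k × range/2^14 = -2.95 + 3207 × 5.9/16384 = -1.7951354980 V.
Error = V_in − V_code = -1.7952162 − (-1.7951354980) = −80.7 µV.

−80.7 µV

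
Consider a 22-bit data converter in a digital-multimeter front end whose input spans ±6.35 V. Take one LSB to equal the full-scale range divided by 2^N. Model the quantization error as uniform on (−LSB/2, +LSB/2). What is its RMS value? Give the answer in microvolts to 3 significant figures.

Span: 6.35 V − (-6.35 V) = 12.7 V.
Step size = 12.7/4194304 V = 3.0279 µV.
RMS of a uniform error over width LSB is LSB/√12 = 0.874 µV.

0.874 µV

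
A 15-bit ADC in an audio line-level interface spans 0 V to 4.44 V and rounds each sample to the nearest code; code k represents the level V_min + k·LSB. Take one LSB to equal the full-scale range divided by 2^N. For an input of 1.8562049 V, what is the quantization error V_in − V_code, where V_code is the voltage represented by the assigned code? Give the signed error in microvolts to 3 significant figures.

+17.2 µV

Range is 4.44 V. LSB = 4.44 V / 2^15 ≈ 135.5 µV.
Position in LSBs: (1.8562049 − (0)) × 32768/4.44 = 13699.1266; rounding gives k = 13699.
V_code = V_min + k × range/2^15 = 0 + 13699 × 4.44/32768 = 1.8561877441 V.
V_in − V_code = 1.8562049 − (1.8561877441) = +17.2 µV.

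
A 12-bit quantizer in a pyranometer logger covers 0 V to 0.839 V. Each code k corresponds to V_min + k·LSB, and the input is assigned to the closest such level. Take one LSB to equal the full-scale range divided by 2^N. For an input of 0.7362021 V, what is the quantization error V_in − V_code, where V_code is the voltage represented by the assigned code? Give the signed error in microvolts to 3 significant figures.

Range is 0.839 V. LSB = 0.839 V / 2^12 ≈ 204.8 µV.
Position in LSBs: (0.7362021 − (0)) × 4096/0.839 = 3594.1404; rounding gives k = 3594.
V_code = 0 + (3594/4096) × 0.839 = 0.7361733398 V.
V_in − V_code = 0.7362021 − (0.7361733398) = +28.8 µV.

+28.8 µV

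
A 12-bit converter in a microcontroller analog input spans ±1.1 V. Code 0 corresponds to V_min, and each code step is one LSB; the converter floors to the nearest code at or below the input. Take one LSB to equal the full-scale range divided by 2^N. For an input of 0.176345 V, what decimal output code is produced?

2376

The full-scale span is 1.1 − (-1.1) = 2.2 V. LSB = 2.2 V / 2^12 ≈ 0.5371 mV.
code = ⌊(V_in − V_min)/LSB⌋ = ⌊(V_in − V_min) × 2^12 / range⌋
     = ⌊(0.176345 − (-1.1)) × 4096 / 2.2⌋ = ⌊1.276345 × 4096/2.2⌋
     = ⌊2376.322⌋ = 2376.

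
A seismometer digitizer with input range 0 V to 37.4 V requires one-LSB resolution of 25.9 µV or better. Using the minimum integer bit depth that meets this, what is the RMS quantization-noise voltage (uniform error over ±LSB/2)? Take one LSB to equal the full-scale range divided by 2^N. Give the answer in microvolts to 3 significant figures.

5.15 µV

Span = 37.4 V.
37.4 V / 25.9 µV = 1.444e6. Since 2^20 = 1048576 and 2^21 = 2097152, N = 21.
One LSB is 37.4 V / 2097152 = 17.834 µV.
σ_q = LSB/√12 = 17.834 µV/3.4641 = 5.15 µV.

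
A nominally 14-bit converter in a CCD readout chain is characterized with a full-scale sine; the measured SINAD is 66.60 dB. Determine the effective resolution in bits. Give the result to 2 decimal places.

ENOB = (66.60 − 1.76)/6.02 = 10.7708 bits.

10.77 bits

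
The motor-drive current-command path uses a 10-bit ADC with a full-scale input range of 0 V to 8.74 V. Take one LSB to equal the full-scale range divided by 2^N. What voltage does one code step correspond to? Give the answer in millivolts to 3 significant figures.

Range is 8.74 V.
2^10 = 1024 levels.
One LSB is 8.74 V / 1024 = 8.54 mV.

8.54 mV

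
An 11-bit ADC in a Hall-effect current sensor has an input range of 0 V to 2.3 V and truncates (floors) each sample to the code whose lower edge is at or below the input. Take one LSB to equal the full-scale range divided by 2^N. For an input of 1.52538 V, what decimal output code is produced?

Range is 2.3 V. LSB = 2.3 V / 2^11 ≈ 1.123 mV.
V_in − V_min = 1.52538 − (0) = 1.52538 V.
Divide by LSB: 1.52538 × 2048/2.3 = 1358.2514.
Truncating gives code 1358.

1358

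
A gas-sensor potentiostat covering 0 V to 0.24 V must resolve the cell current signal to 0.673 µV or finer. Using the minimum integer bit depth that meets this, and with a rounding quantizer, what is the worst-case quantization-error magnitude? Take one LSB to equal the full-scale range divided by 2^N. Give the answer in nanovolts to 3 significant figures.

229 nV

Full-scale range = 0.24 V.
Required number of levels: 0.24/0.673 µV = 356610; smallest N with 2^N ≥ that is 19.
One LSB is 0.24 V / 524288 = 457.76 nV.
Half an LSB is 229 nV.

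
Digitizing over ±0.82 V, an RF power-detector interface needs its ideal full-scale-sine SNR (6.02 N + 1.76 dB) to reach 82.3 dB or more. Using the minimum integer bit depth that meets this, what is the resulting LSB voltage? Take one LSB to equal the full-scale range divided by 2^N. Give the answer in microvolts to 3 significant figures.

100 µV

Full-scale range = 0.82 V − (-0.82 V) = 1.64 V.
Required N = ⌈(82.3 − 1.76)/6.02⌉ = ⌈13.379⌉ = 14.
LSB = 1.64 V ÷ 2^14 = 1.64/16384 V = 100 µV.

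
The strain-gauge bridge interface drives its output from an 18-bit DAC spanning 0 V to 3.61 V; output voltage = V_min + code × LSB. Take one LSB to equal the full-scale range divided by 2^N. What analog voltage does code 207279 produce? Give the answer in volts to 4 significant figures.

V_FS = 3.61 V. LSB = 3.61 V / 2^18.
Output = V_min + (207279/262144) × range = 0 + 0.790707 × 3.61 V
      = 0 + 2.85445 = 2.85445 V.

2.854 V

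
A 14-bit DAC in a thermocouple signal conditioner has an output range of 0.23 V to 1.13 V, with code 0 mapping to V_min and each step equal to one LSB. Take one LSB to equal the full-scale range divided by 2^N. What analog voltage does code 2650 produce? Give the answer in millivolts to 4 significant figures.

Span: 1.13 V − (0.23 V) = 0.9 V. LSB = 0.9 V / 2^14.
V_out = V_min + code × LSB = 0.23 V + 2650 × 0.9 V / 16384
      = 0.23 V + 0.145569 V = 0.375569 V.

375.6 mV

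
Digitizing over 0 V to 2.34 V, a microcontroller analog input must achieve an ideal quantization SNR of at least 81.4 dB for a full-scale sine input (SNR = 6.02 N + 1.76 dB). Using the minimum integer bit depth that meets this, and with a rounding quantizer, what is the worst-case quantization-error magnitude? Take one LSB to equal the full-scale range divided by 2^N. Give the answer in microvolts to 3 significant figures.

Span = 2.34 V.
Required N = ⌈(81.4 − 1.76)/6.02⌉ = ⌈13.229⌉ = 14.
LSB = 2.34 V ÷ 2^14 = 2.34/16384 V = 142.82 µV.
Half an LSB is 71.4 µV.

71.4 µV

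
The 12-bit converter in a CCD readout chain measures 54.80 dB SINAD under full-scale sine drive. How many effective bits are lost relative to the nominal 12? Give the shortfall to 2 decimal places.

3.19 bits

N_eff = (54.80 − 1.76)/6.02 = 8.8106 bits.
12 − 8.8106 = 3.19 bits below nominal.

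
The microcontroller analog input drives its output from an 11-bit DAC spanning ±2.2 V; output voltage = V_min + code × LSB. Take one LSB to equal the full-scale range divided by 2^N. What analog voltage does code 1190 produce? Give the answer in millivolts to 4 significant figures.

356.6 mV

Full-scale range = 2.2 V − (-2.2 V) = 4.4 V. LSB = 4.4 V / 2^11.
Output = V_min + (1190/2048) × range = -2.2 + 0.581055 × 4.4 V
      = -2.2 V + 2.55664 V = 0.356641 V.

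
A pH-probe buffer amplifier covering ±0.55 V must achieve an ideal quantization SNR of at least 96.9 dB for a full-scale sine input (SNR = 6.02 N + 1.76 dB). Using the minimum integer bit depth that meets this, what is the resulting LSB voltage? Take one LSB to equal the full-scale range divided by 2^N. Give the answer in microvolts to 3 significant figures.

Span: 0.55 V − (-0.55 V) = 1.1 V.
Required N = ⌈(96.9 − 1.76)/6.02⌉ = ⌈15.804⌉ = 16.
Step size = 1.1/65536 V = 16.8 µV.

16.8 µV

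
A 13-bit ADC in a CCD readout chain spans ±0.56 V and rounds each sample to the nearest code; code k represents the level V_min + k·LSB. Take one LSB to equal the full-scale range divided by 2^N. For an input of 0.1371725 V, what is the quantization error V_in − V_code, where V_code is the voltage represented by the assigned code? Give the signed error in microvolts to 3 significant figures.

+43.6 µV

Range = 0.56 − (-0.56) = 1.12 V. LSB = 1.12 V / 2^13 ≈ 136.7 µV.
Position in LSBs: (0.1371725 − (-0.56)) × 8192/1.12 = 5099.3189; rounding gives k = 5099.
V_code = -0.56 + (5099/8192) × 1.12 = 0.1371289063 V.
e = 0.1371725 − (0.1371289063) = +43.6 µV.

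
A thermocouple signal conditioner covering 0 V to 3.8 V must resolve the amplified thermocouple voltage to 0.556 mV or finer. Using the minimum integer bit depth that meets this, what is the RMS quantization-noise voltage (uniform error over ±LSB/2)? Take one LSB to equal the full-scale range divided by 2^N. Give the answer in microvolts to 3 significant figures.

134 µV

V_FS = 3.8 V.
Levels needed ≥ 3.8/0.556 mV = 6835. 2^13 = 8192 suffices, so N_min = 13.
LSB = 3.8 V ÷ 2^13 = 3.8/8192 V = 463.87 µV.
σ_q = LSB/√12 = 463.87 µV/3.4641 = 134 µV.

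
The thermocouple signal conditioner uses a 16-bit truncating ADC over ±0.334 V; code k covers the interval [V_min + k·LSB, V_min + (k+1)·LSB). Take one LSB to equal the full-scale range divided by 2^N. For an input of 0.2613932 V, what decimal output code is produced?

Range = 0.334 − (-0.334) = 0.668 V. LSB = 0.668 V / 2^16 ≈ 10.19 µV.
code = ⌊(V_in − V_min)/LSB⌋ = ⌊(V_in − V_min) × 2^16 / range⌋
     = ⌊(0.2613932 − (-0.334)) × 65536 / 0.668⌋ = ⌊0.5953932 × 65536/0.668⌋
     = ⌊58412.708⌋ = 58412.

58412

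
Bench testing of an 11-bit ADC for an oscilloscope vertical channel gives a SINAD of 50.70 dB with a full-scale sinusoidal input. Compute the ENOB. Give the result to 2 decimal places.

8.13 bits

(50.70 − 1.76) / 6.02 = 48.94/6.02 = 8.1296 effective bits.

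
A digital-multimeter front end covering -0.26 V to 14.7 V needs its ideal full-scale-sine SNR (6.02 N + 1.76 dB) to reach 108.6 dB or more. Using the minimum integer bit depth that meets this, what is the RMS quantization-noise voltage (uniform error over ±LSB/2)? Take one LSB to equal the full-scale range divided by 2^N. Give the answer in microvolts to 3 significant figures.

Span: 14.7 V − (-0.26 V) = 14.96 V.
Solving 6.02 N ≥ 108.6 − 1.76: N ≥ 17.748. Round up → N = 18.
LSB = 14.96 V ÷ 2^18 = 14.96/262144 V = 57.068 µV.
V_rms = LSB/√12 = 16.5 µV.

16.5 µV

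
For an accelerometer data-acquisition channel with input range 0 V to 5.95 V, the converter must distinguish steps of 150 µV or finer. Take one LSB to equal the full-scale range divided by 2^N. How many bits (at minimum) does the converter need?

Span = 5.95 V.
Levels needed ≥ 5.95/150 µV = 39670. 2^16 = 65536 suffices, so N_min = 16.

16 bits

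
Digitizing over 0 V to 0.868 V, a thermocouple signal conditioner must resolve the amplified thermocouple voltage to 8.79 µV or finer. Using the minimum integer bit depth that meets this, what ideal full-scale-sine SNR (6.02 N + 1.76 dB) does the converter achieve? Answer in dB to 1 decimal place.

V_FS = 0.868 V.
Need 2^N ≥ 0.868 V / 8.79 µV = 98750 → N_min = 17.
Ideal SNR at N = 17: 6.02·17 + 1.76 = 104.1 dB.

104.1 dB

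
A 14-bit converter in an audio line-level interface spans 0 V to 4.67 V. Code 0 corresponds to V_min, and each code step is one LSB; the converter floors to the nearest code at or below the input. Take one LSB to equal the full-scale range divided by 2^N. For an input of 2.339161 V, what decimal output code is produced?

Range is 4.67 V. LSB = 4.67 V / 2^14 ≈ 285.0 µV.
(V_in − V_min) × 2^14/range = (2.339161 − (0)) × 16384/4.67 = 8206.598.
Floor → code = 8206.

8206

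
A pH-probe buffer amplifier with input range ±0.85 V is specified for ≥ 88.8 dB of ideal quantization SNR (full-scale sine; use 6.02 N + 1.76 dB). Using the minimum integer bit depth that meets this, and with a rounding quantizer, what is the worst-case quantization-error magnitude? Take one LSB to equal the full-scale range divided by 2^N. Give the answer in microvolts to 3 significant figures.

25.9 µV

Full-scale range = 0.85 V − (-0.85 V) = 1.7 V.
Solving 6.02 N ≥ 88.8 − 1.76: N ≥ 14.458. Round up → N = 15.
LSB = 1.7 V ÷ 2^15 = 1.7/32768 V = 51.880 µV.
Half an LSB is 25.9 µV.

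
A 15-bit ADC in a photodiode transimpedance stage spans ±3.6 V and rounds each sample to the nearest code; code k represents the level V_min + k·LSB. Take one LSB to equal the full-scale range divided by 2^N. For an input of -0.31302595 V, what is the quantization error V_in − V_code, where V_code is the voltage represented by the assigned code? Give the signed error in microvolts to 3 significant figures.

+84.4 µV

The full-scale span is 3.6 − (-3.6) = 7.2 V. LSB = 7.2 V / 2^15 ≈ 219.7 µV.
Position in LSBs: (-0.31302595 − (-3.6)) × 32768/7.2 = 14959.3841; rounding gives k = 14959.
V_code = -3.6 + (14959/32768) × 7.2 = -0.31311035156 V.
e = -0.31302595 − (-0.31311035156) = +84.4 µV.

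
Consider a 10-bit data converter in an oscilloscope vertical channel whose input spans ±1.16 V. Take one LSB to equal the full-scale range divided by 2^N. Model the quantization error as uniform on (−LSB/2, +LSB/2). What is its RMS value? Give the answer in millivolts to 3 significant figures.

The full-scale span is 1.16 − (-1.16) = 2.32 V.
Step size = 2.32/1024 V = 2.2656 mV.
V_rms = LSB/√12 = 2.2656 mV / √12 = 0.654 mV.

0.654 mV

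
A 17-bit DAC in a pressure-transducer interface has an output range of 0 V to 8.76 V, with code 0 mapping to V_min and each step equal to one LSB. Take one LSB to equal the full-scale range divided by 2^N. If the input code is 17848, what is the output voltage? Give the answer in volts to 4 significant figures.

1.193 V

Full-scale range = 8.76 V. LSB = 8.76 V / 2^17.
Output = V_min + (17848/131072) × range = 0 + 0.136169 × 8.76 V
      = 0 + 1.19284 = 1.19284 V.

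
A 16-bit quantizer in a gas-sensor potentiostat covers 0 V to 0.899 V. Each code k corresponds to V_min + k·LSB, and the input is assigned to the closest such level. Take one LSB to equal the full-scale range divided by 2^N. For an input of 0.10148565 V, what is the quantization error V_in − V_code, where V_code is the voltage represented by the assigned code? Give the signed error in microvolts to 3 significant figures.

+2.47 µV

Span = 0.899 V. LSB = 0.899 V / 2^16 ≈ 13.72 µV.
Position in LSBs: (0.10148565 − (0)) × 65536/0.899 = 7398.1797; rounding gives k = 7398.
Reconstructed level: 0 + 7398 × 0.899/65536 V = 0.10148318481 V.
V_in − V_code = 0.10148565 − (0.10148318481) = +2.47 µV.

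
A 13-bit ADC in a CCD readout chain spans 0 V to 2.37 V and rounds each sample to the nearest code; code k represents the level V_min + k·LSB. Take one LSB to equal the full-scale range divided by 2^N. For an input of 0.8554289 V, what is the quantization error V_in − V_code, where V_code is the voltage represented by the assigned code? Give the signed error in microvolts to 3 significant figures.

Span = 2.37 V. LSB = 2.37 V / 2^13 ≈ 289.3 µV.
(V_in − V_min)/LSB = (0.8554289 − (0)) × 8192/2.37 = 2956.8243 → nearest code k = 2957.
Reconstructed level: 0 + 2957 × 2.37/8192 V = 0.8554797363 V.
Error = V_in − V_code = 0.8554289 − (0.8554797363) = −50.8 µV.

−50.8 µV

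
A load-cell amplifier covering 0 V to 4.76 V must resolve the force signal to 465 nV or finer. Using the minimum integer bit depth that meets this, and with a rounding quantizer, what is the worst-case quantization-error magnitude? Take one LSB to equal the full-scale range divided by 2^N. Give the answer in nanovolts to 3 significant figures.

142 nV

Full-scale range = 4.76 V.
Required number of levels: 4.76/465 nV = 1.0237e7; smallest N with 2^N ≥ that is 24.
LSB = 4.76 V ÷ 2^24 = 4.76/16777216 V = 283.72 nV.
|e|_max = LSB/2 = 142 nV.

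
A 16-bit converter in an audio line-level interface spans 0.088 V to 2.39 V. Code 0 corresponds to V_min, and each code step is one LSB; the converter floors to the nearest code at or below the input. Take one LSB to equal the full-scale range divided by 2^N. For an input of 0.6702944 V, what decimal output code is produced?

Range = 2.39 − (0.088) = 2.302 V. LSB = 2.302 V / 2^16 ≈ 35.13 µV.
(V_in − V_min) × 2^16/range = (0.6702944 − (0.088)) × 65536/2.302 = 16577.431.
Floor → code = 16577.

16577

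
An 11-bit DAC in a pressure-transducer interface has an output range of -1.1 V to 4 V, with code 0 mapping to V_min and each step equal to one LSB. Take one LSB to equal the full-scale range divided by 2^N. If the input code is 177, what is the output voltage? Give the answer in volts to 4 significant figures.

Span: 4 V − (-1.1 V) = 5.1 V. LSB = 5.1 V / 2^11.
V_out = V_min + code × LSB = -1.1 V + 177 × 5.1 V / 2048
      = -1.1 + 0.440771 = -0.659229 V.

-0.6592 V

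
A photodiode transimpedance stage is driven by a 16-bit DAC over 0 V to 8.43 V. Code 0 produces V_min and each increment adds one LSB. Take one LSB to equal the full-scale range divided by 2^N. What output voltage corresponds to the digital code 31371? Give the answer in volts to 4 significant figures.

Range is 8.43 V. LSB = 8.43 V / 2^16.
Output = V_min + (31371/65536) × range = 0 + 0.478683 × 8.43 V
      = 0 + 4.03530 = 4.03530 V.

4.035 V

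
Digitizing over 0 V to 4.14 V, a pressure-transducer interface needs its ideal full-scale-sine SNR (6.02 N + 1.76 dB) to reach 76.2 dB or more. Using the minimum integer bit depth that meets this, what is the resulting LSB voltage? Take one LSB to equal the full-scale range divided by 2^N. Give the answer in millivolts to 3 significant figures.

0.505 mV

Range is 4.14 V.
Solving 6.02 N ≥ 76.2 − 1.76: N ≥ 12.365. Round up → N = 13.
Step size = 4.14/8192 V = 0.505 mV.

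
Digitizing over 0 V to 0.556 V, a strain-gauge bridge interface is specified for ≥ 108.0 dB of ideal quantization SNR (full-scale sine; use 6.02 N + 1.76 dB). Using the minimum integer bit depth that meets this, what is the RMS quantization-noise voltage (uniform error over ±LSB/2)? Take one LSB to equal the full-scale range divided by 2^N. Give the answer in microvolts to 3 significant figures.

0.612 µV

V_FS = 0.556 V.
Required N = ⌈(108.0 − 1.76)/6.02⌉ = ⌈17.648⌉ = 18.
LSB = 0.556 V / 2^18 = 2.1210 µV.
V_rms = LSB/√12 = 0.612 µV.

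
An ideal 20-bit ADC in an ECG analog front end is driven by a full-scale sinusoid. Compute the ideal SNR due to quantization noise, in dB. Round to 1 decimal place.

Ideal quantization SNR: 6.02 × 20 + 1.76 dB = 122.2 dB.

122.2 dB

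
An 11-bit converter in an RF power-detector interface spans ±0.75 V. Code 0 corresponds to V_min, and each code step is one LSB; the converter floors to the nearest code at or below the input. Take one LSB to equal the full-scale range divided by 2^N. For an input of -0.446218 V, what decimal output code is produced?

414

Span: 0.75 V − (-0.75 V) = 1.5 V. LSB = 1.5 V / 2^11 ≈ 0.7324 mV.
(V_in − V_min) × 2^11/range = (-0.446218 − (-0.75)) × 2048/1.5 = 414.764.
Floor → code = 414.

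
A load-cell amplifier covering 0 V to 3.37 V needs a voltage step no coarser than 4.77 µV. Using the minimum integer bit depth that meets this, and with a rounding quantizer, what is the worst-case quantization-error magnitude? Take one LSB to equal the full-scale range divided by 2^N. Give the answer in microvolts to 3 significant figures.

1.61 µV

Span = 3.37 V.
Required number of levels: 3.37/4.77 µV = 706500; smallest N with 2^N ≥ that is 20.
Step size = 3.37/1048576 V = 3.2139 µV.
Half an LSB is 1.61 µV.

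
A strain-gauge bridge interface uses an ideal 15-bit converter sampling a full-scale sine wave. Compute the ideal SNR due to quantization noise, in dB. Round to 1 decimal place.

92.1 dB

For an ideal N-bit converter with full-scale sine input, SNR = 6.02 N + 1.76 dB. SNR = 6.02 × 15 + 1.76 = 90.30 + 1.76 = 92.06 dB.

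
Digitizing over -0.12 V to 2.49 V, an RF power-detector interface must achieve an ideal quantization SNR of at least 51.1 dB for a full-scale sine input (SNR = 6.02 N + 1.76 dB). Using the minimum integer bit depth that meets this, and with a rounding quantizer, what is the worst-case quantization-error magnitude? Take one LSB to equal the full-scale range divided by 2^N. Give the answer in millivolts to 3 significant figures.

2.55 mV

Span: 2.49 V − (-0.12 V) = 2.61 V.
Solving 6.02 N ≥ 51.1 − 1.76: N ≥ 8.196. Round up → N = 9.
LSB = 2.61 V ÷ 2^9 = 2.61/512 V = 5.0977 mV.
Half an LSB is 2.55 mV.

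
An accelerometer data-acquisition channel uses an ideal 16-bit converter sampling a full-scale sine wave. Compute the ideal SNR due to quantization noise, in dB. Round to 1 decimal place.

98.1 dB

Ideal quantization SNR: 6.02 × 16 + 1.76 dB = 98.1 dB.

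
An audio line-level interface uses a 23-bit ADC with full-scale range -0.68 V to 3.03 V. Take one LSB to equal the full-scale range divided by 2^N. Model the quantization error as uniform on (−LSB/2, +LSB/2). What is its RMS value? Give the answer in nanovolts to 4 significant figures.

127.7 nV

Span: 3.03 V − (-0.68 V) = 3.71 V.
One LSB is 3.71 V / 8388608 = 442.266 nV.
V_rms = LSB/√12 = 442.266 nV / √12 = 127.7 nV.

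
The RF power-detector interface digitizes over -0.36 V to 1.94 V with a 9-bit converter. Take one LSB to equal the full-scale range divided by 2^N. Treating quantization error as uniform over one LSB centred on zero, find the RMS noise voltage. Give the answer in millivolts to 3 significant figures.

Full-scale range = 1.94 V − (-0.36 V) = 2.3 V.
One LSB is 2.3 V / 512 = 4.4922 mV.
V_rms = LSB/√12 = 4.4922 mV / √12 = 1.30 mV.

1.30 mV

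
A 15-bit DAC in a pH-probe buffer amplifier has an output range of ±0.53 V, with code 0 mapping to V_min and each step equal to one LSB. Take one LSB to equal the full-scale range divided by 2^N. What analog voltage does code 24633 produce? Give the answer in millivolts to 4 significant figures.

The full-scale span is 0.53 − (-0.53) = 1.06 V. LSB = 1.06 V / 2^15.
V_out = V_min + code × LSB = -0.53 V + 24633 × 1.06 V / 32768
      = -0.53 + 0.796844 = 0.266844 V.

266.8 mV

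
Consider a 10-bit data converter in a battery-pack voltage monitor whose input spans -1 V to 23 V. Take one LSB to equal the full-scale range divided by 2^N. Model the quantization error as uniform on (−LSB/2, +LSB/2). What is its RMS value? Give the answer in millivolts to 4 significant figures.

6.766 mV

Span: 23 V − (-1 V) = 24 V.
One LSB is 24 V / 1024 = 23.4375 mV.
For a uniform distribution on [−LSB/2, +LSB/2], V_rms = LSB/√12 = 23.4375 mV/3.4641 = 6.766 mV.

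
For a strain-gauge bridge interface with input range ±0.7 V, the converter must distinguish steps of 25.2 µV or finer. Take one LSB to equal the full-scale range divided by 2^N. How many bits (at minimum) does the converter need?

16 bits

The full-scale span is 0.7 − (-0.7) = 1.4 V.
Levels needed ≥ 1.4/25.2 µV = 55560. 2^16 = 65536 suffices, so N_min = 16.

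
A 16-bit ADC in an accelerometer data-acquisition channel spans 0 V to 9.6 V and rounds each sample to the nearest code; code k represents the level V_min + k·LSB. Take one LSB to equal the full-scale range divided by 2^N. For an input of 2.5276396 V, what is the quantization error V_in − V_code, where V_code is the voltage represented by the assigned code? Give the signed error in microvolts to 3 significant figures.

Full-scale range = 9.6 V. LSB = 9.6 V / 2^16 ≈ 146.5 µV.
Position in LSBs: (2.5276396 − (0)) × 65536/9.6 = 17255.3530; rounding gives k = 17255.
V_code = V_min + k × range/2^16 = 0 + 17255 × 9.6/65536 = 2.5275878906 V.
Error = V_in − V_code = 2.5276396 − (2.5275878906) = +51.7 µV.

+51.7 µV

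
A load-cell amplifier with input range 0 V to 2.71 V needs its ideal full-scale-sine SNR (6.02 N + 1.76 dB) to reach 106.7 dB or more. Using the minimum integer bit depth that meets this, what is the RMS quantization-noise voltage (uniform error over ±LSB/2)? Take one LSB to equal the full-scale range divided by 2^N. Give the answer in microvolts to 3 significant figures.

2.98 µV

Range is 2.71 V.
Required N = ⌈(106.7 − 1.76)/6.02⌉ = ⌈17.432⌉ = 18.
One LSB is 2.71 V / 262144 = 10.338 µV.
V_rms = LSB/√12 = 2.98 µV.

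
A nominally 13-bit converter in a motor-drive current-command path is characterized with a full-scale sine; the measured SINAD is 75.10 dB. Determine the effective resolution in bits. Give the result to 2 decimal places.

(75.10 − 1.76) / 6.02 = 73.34/6.02 = 12.1827 effective bits.

12.18 bits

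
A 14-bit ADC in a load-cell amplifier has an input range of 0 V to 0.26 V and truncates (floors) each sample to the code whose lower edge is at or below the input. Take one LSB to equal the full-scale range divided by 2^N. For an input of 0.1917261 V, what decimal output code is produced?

Full-scale range = 0.26 V. LSB = 0.26 V / 2^14 ≈ 15.87 µV.
code = ⌊(V_in − V_min)/LSB⌋ = ⌊(V_in − V_min) × 2^14 / range⌋
     = ⌊(0.1917261 − (0)) × 16384 / 0.26⌋ = ⌊0.1917261 × 16384/0.26⌋
     = ⌊12081.694⌋ = 12081.

12081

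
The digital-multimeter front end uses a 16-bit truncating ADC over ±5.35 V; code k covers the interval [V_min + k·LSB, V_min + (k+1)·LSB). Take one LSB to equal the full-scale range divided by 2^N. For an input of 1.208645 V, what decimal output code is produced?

Range = 5.35 − (-5.35) = 10.7 V. LSB = 10.7 V / 2^16 ≈ 163.3 µV.
(V_in − V_min) × 2^16/range = (1.208645 − (-5.35)) × 65536/10.7 = 40170.781.
Floor → code = 40170.

40170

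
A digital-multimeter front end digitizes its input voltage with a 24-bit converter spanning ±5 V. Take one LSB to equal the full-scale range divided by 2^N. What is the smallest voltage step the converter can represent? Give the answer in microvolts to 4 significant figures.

0.5960 µV

Range = 5 − (-5) = 10 V.
2^24 = 16777216 levels.
LSB = 10 V ÷ 2^24 = 10/16777216 V = 0.5960 µV.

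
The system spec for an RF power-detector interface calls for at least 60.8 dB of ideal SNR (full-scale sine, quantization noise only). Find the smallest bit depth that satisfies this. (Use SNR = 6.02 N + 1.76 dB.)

Required N = ⌈(60.8 − 1.76)/6.02⌉ = ⌈9.807⌉ = 10.

10 bits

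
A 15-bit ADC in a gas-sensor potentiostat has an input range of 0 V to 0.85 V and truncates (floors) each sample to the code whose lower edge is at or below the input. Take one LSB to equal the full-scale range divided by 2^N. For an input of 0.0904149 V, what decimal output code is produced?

Span = 0.85 V. LSB = 0.85 V / 2^15 ≈ 25.94 µV.
code = ⌊(V_in − V_min)/LSB⌋ = ⌊(V_in − V_min) × 2^15 / range⌋
     = ⌊(0.0904149 − (0)) × 32768 / 0.85⌋ = ⌊0.0904149 × 32768/0.85⌋
     = ⌊3485.548⌋ = 3485.

3485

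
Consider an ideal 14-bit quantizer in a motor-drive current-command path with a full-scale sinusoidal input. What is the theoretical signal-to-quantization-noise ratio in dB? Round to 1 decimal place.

86.0 dB

6.02(14) + 1.76 = 84.28 + 1.76 = 86.04 dB.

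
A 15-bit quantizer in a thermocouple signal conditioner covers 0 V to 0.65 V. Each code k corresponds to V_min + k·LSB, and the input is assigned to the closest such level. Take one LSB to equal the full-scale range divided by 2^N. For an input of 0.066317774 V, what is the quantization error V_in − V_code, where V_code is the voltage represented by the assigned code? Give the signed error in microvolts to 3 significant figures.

+4.60 µV

Span = 0.65 V. LSB = 0.65 V / 2^15 ≈ 19.84 µV.
(V_in − V_min)/LSB = (0.066317774 − (0)) × 32768/0.65 = 3343.2320 → nearest code k = 3343.
Reconstructed level: 0 + 3343 × 0.65/32768 V = 0.066313171387 V.
Error = V_in − V_code = 0.066317774 − (0.066313171387) = +4.60 µV.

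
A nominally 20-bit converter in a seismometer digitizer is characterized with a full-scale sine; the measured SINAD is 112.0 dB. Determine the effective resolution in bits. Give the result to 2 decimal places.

18.31 bits

Inverting SNR = 6.02 N + 1.76: N_eff = (112.0 − 1.76)/6.02 = 18.3123.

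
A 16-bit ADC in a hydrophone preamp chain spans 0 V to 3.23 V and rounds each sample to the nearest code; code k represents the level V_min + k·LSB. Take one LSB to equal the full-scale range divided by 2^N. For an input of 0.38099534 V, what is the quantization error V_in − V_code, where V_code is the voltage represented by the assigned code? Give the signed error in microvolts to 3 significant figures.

+15.4 µV

V_FS = 3.23 V. LSB = 3.23 V / 2^16 ≈ 49.29 µV.
(0.38099534 − (0)) / LSB = 0.38099534 × 65536/3.23 = 7730.3129. Nearest integer: k = 7730.
Reconstructed level: 0 + 7730 × 3.23/65536 V = 0.38097991943 V.
V_in − V_code = 0.38099534 − (0.38097991943) = +15.4 µV.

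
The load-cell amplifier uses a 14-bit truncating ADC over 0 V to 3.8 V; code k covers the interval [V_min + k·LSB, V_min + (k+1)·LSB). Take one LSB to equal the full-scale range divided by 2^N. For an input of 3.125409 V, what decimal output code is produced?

Range is 3.8 V. LSB = 3.8 V / 2^14 ≈ 231.9 µV.
code = ⌊(V_in − V_min)/LSB⌋ = ⌊(V_in − V_min) × 2^14 / range⌋
     = ⌊(3.125409 − (0)) × 16384 / 3.8⌋ = ⌊3.125409 × 16384/3.8⌋
     = ⌊13475.448⌋ = 13475.

13475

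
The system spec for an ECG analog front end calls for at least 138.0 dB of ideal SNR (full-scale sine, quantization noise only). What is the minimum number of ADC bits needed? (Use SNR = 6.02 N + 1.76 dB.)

23 bits

Solving 6.02 N ≥ 138.0 − 1.76: N ≥ 22.631. Round up → N = 23.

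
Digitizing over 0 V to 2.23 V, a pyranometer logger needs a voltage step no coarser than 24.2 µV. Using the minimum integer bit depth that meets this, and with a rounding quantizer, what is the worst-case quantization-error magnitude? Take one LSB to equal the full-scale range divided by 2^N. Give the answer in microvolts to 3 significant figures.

8.51 µV

Full-scale range = 2.23 V.
Required number of levels: 2.23/24.2 µV = 92149; smallest N with 2^N ≥ that is 17.
LSB = 2.23 V / 2^17 = 17.014 µV.
|e|_max = LSB/2 = 8.51 µV.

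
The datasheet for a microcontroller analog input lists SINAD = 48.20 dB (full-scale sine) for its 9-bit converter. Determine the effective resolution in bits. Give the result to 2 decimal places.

7.71 bits

(48.20 − 1.76) / 6.02 = 46.44/6.02 = 7.7143 effective bits.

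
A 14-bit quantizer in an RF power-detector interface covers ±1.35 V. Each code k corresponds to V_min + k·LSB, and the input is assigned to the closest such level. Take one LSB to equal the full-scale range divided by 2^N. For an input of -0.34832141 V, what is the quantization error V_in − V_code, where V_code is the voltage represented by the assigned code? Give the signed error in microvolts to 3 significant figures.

+55.1 µV

The full-scale span is 1.35 − (-1.35) = 2.7 V. LSB = 2.7 V / 2^14 ≈ 164.8 µV.
Position in LSBs: (-0.34832141 − (-1.35)) × 16384/2.7 = 6078.3341; rounding gives k = 6078.
V_code = -1.35 + (6078/16384) × 2.7 = -0.34837646484 V.
Error = V_in − V_code = -0.34832141 − (-0.34837646484) = +55.1 µV.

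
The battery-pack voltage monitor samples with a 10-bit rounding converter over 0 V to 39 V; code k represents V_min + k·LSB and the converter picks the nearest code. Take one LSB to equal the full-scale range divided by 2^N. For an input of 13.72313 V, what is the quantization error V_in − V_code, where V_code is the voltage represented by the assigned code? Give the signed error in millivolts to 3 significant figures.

Range is 39 V. LSB = 39 V / 2^10 ≈ 38.09 mV.
Position in LSBs: (13.72313 − (0)) × 1024/39 = 360.3201; rounding gives k = 360.
V_code = 0 + (360/1024) × 39 = 13.71093750 V.
V_in − V_code = 13.72313 − (13.71093750) = +12.2 mV.

+12.2 mV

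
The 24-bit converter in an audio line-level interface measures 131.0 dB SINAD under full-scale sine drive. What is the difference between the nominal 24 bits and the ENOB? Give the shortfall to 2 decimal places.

ENOB = (SINAD − 1.76)/6.02 = (131.0 − 1.76)/6.02 = 21.4684 bits.
Lost resolution: 24 − 21.4684 = 2.5316 bits.

2.53 bits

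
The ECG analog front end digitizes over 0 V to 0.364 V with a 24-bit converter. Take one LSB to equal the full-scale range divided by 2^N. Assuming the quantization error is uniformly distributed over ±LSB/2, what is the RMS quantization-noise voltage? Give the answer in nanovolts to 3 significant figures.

Full-scale range = 0.364 V.
LSB = 0.364 V ÷ 2^24 = 0.364/16777216 V = 21.696 nV.
σ_q = LSB/√12 = 21.696 nV/3.4641 = 6.26 nV.

6.26 nV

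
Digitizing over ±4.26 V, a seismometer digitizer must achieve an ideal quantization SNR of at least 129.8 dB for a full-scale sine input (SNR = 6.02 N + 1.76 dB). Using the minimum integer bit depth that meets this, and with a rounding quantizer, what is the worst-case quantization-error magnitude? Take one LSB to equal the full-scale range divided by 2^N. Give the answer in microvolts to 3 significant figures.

Range = 4.26 − (-4.26) = 8.52 V.
Required N = ⌈(129.8 − 1.76)/6.02⌉ = ⌈21.269⌉ = 22.
Step size = 8.52/4194304 V = 2.0313 µV.
|e|_max = LSB/2 = 1.02 µV.

1.02 µV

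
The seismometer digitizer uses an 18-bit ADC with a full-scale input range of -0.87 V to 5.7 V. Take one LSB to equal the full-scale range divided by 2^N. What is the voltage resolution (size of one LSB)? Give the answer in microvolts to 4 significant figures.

25.06 µV

Span: 5.7 V − (-0.87 V) = 6.57 V.
2^18 = 262144 levels.
Step size = 6.57/262144 V = 25.06 µV.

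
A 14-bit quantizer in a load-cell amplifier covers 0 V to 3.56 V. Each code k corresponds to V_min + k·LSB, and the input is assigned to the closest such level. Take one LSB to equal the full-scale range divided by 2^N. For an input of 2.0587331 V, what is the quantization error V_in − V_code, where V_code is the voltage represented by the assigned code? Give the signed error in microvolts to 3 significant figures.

−43.8 µV

Span = 3.56 V. LSB = 3.56 V / 2^14 ≈ 217.3 µV.
Position in LSBs: (2.0587331 − (0)) × 16384/3.56 = 9474.7986; rounding gives k = 9475.
V_code = 0 + (9475/16384) × 3.56 = 2.0587768555 V.
e = 2.0587331 − (2.0587768555) = −43.8 µV.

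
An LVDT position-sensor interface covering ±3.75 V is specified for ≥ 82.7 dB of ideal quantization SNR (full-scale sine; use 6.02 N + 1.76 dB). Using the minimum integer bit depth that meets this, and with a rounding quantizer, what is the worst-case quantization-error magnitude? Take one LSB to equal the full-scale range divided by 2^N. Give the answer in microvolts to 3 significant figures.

229 µV

Full-scale range = 3.75 V − (-3.75 V) = 7.5 V.
Solving 6.02 N ≥ 82.7 − 1.76: N ≥ 13.445. Round up → N = 14.
LSB = 7.5 V / 2^14 = 457.76 µV.
Max error for round-to-nearest is LSB/2 = 229 µV.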